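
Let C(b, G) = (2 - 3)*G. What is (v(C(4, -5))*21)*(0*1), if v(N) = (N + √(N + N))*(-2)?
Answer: 0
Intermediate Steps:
C(b, G) = -G
v(N) = -2*N - 2*√2*√N (v(N) = (N + √(2*N))*(-2) = (N + √2*√N)*(-2) = -2*N - 2*√2*√N)
(v(C(4, -5))*21)*(0*1) = ((-(-2)*(-5) - 2*√2*√(-1*(-5)))*21)*(0*1) = ((-2*5 - 2*√2*√5)*21)*0 = ((-10 - 2*√10)*21)*0 = (-210 - 42*√10)*0 = 0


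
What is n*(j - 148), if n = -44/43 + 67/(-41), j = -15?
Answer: 763655/1763 ≈ 433.16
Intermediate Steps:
n = -4685/1763 (n = -44*1/43 + 67*(-1/41) = -44/43 - 67/41 = -4685/1763 ≈ -2.6574)
n*(j - 148) = -4685*(-15 - 148)/1763 = -4685/1763*(-163) = 763655/1763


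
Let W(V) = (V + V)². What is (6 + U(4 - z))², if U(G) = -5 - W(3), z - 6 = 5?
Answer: 1225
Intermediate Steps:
z = 11 (z = 6 + 5 = 11)
W(V) = 4*V² (W(V) = (2*V)² = 4*V²)
U(G) = -41 (U(G) = -5 - 4*3² = -5 - 4*9 = -5 - 1*36 = -5 - 36 = -41)
(6 + U(4 - z))² = (6 - 41)² = (-35)² = 1225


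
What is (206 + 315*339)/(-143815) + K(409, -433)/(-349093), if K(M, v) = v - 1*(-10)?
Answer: -37288975418/50204809795 ≈ -0.74274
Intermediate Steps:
K(M, v) = 10 + v (K(M, v) = v + 10 = 10 + v)
(206 + 315*339)/(-143815) + K(409, -433)/(-349093) = (206 + 315*339)/(-143815) + (10 - 433)/(-349093) = (206 + 106785)*(-1/143815) - 423*(-1/349093) = 106991*(-1/143815) + 423/349093 = -106991/143815 + 423/349093 = -37288975418/50204809795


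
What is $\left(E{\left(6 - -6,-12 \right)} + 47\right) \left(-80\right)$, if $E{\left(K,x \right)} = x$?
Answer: $-2800$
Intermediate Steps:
$\left(E{\left(6 - -6,-12 \right)} + 47\right) \left(-80\right) = \left(-12 + 47\right) \left(-80\right) = 35 \left(-80\right) = -2800$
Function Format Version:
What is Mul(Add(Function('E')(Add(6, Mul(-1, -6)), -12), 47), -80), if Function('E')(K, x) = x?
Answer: -2800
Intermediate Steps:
Mul(Add(Function('E')(Add(6, Mul(-1, -6)), -12), 47), -80) = Mul(Add(-12, 47), -80) = Mul(35, -80) = -2800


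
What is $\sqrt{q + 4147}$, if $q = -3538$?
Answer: $\sqrt{609} \approx 24.678$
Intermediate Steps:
$\sqrt{q + 4147} = \sqrt{-3538 + 4147} = \sqrt{609}$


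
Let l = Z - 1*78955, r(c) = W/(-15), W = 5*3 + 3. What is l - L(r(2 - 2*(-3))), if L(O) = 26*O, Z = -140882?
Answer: -1099029/5 ≈ -2.1981e+5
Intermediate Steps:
W = 18 (W = 15 + 3 = 18)
r(c) = -6/5 (r(c) = 18/(-15) = 18*(-1/15) = -6/5)
l = -219837 (l = -140882 - 1*78955 = -140882 - 78955 = -219837)
l - L(r(2 - 2*(-3))) = -219837 - 26*(-6)/5 = -219837 - 1*(-156/5) = -219837 + 156/5 = -1099029/5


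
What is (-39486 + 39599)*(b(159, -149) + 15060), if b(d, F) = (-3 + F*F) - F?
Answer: 4226991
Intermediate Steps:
b(d, F) = -3 + F² - F (b(d, F) = (-3 + F²) - F = -3 + F² - F)
(-39486 + 39599)*(b(159, -149) + 15060) = (-39486 + 39599)*((-3 + (-149)² - 1*(-149)) + 15060) = 113*((-3 + 22201 + 149) + 15060) = 113*(22347 + 15060) = 113*37407 = 4226991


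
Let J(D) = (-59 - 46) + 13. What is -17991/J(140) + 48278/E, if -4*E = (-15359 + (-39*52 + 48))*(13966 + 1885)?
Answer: 4944673003903/25285324988 ≈ 195.55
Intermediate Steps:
J(D) = -92 (J(D) = -105 + 13 = -92)
E = 274840489/4 (E = -(-15359 + (-39*52 + 48))*(13966 + 1885)/4 = -(-15359 + (-2028 + 48))*15851/4 = -(-15359 - 1980)*15851/4 = -(-17339)*15851/4 = -1/4*(-274840489) = 274840489/4 ≈ 6.8710e+7)
-17991/J(140) + 48278/E = -17991/(-92) + 48278/(274840489/4) = -17991*(-1/92) + 48278*(4/274840489) = 17991/92 + 193112/274840489 = 4944673003903/25285324988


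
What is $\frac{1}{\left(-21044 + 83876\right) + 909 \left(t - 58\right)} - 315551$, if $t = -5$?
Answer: $- \frac{1756041314}{5565} \approx -3.1555 \cdot 10^{5}$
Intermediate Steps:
$\frac{1}{\left(-21044 + 83876\right) + 909 \left(t - 58\right)} - 315551 = \frac{1}{\left(-21044 + 83876\right) + 909 \left(-5 - 58\right)} - 315551 = \frac{1}{62832 + 909 \left(-63\right)} - 315551 = \frac{1}{62832 - 57267} - 315551 = \frac{1}{5565} - 315551 = - \frac{1756041314}{5565}$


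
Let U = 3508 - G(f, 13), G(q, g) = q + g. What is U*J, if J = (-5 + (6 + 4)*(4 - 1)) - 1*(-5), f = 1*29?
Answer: 103980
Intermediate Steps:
f = 29
G(q, g) = g + q
J = 30 (J = (-5 + 10*3) + 5 = (-5 + 30) + 5 = 25 + 5 = 30)
U = 3466 (U = 3508 - (13 + 29) = 3508 - 1*42 = 3508 - 42 = 3466)
U*J = 3466*30 = 103980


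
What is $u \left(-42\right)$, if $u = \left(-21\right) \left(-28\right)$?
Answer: $-24696$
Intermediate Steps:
$u = 588$
$u \left(-42\right) = 588 \left(-42\right) = -24696$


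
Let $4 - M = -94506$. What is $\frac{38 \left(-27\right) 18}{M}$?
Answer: $- \frac{9234}{47255} \approx -0.19541$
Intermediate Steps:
$M = 94510$ ($M = 4 - -94506 = 4 + 94506 = 94510$)
$\frac{38 \left(-27\right) 18}{M} = \frac{38 \left(-27\right) 18}{94510} = \left(-1026\right) 18 \cdot \frac{1}{94510} = \left(-18468\right) \frac{1}{94510} = - \frac{9234}{47255}$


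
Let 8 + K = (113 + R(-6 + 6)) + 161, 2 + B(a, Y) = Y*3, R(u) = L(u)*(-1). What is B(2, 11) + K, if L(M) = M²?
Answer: 297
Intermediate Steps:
R(u) = -u² (R(u) = u²*(-1) = -u²)
B(a, Y) = -2 + 3*Y (B(a, Y) = -2 + Y*3 = -2 + 3*Y)
K = 266 (K = -8 + ((113 - (-6 + 6)²) + 161) = -8 + ((113 - 1*0²) + 161) = -8 + ((113 - 1*0) + 161) = -8 + ((113 + 0) + 161) = -8 + (113 + 161) = -8 + 274 = 266)
B(2, 11) + K = (-2 + 3*11) + 266 = (-2 + 33) + 266 = 31 + 266 = 297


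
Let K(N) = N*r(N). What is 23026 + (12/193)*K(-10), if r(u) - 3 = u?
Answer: 4444858/193 ≈ 23030.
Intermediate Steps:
r(u) = 3 + u
K(N) = N*(3 + N)
23026 + (12/193)*K(-10) = 23026 + (12/193)*(-10*(3 - 10)) = 23026 + (12*(1/193))*(-10*(-7)) = 23026 + (12/193)*70 = 23026 + 840/193 = 4444858/193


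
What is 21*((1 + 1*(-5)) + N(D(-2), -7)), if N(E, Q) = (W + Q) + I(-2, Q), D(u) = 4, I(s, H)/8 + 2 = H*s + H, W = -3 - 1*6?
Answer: 420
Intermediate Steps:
W = -9 (W = -3 - 6 = -9)
I(s, H) = -16 + 8*H + 8*H*s (I(s, H) = -16 + 8*(H*s + H) = -16 + 8*(H + H*s) = -16 + (8*H + 8*H*s) = -16 + 8*H + 8*H*s)
N(E, Q) = -25 - 7*Q (N(E, Q) = (-9 + Q) + (-16 + 8*Q + 8*Q*(-2)) = (-9 + Q) + (-16 + 8*Q - 16*Q) = (-9 + Q) + (-16 - 8*Q) = -25 - 7*Q)
21*((1 + 1*(-5)) + N(D(-2), -7)) = 21*((1 + 1*(-5)) + (-25 - 7*(-7))) = 21*((1 - 5) + (-25 + 49)) = 21*(-4 + 24) = 21*20 = 420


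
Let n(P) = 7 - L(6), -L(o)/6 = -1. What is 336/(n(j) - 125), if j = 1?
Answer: -84/31 ≈ -2.7097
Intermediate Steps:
L(o) = 6 (L(o) = -6*(-1) = 6)
n(P) = 1 (n(P) = 7 - 1*6 = 7 - 6 = 1)
336/(n(j) - 125) = 336/(1 - 125) = 336/(-124) = 336*(-1/124) = -84/31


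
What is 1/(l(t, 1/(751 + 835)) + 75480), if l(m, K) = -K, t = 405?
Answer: 1586/119711279 ≈ 1.3249e-5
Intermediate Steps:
1/(l(t, 1/(751 + 835)) + 75480) = 1/(-1/(751 + 835) + 75480) = 1/(-1/1586 + 75480) = 1/(119711279/1586) = 1586/119711279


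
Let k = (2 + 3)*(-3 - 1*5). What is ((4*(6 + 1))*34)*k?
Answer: -38080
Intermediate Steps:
k = -40 (k = 5*(-3 - 5) = 5*(-8) = -40)
((4*(6 + 1))*34)*k = ((4*(6 + 1))*34)*(-40) = ((4*7)*34)*(-40) = (28*34)*(-40) = 952*(-40) = -38080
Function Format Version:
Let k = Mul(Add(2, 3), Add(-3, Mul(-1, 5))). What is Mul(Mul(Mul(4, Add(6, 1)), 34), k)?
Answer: -38080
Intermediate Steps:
k = -40 (k = Mul(5, Add(-3, -5)) = Mul(5, -8) = -40)
Mul(Mul(Mul(4, Add(6, 1)), 34), k) = Mul(Mul(Mul(4, Add(6, 1)), 34), -40) = Mul(Mul(Mul(4, 7), 34), -40) = Mul(Mul(28, 34), -40) = Mul(952, -40) = -38080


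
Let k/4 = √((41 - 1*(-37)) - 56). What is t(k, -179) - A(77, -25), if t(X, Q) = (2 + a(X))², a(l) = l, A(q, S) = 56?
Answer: 300 + 16*√22 ≈ 375.05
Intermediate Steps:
k = 4*√22 (k = 4*√((41 - 1*(-37)) - 56) = 4*√((41 + 37) - 56) = 4*√(78 - 56) = 4*√22 ≈ 18.762)
t(X, Q) = (2 + X)²
t(k, -179) - A(77, -25) = (2 + 4*√22)² - 1*56 = (2 + 4*√22)² - 56 = -56 + (2 + 4*√22)²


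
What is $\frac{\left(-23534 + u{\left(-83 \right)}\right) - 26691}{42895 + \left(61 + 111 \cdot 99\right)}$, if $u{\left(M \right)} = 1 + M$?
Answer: $- \frac{50307}{53945} \approx -0.93256$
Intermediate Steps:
$\frac{\left(-23534 + u{\left(-83 \right)}\right) - 26691}{42895 + \left(61 + 111 \cdot 99\right)} = \frac{\left(-23534 + \left(1 - 83\right)\right) - 26691}{42895 + \left(61 + 111 \cdot 99\right)} = \frac{\left(-23534 - 82\right) - 26691}{42895 + \left(61 + 10989\right)} = \frac{-23616 - 26691}{42895 + 11050} = - \frac{50307}{53945}$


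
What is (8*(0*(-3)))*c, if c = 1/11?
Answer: 0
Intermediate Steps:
c = 1/11 (c = 1*(1/11) = 1/11 ≈ 0.090909)
(8*(0*(-3)))*c = (8*(0*(-3)))*(1/11) = (8*0)*(1/11) = 0*(1/11) = 0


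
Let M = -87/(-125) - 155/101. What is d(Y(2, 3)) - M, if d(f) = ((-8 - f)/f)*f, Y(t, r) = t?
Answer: -115662/12625 ≈ -9.1613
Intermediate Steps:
M = -10588/12625 (M = -87*(-1/125) - 155*1/101 = 87/125 - 155/101 = -10588/12625 ≈ -0.83865)
d(f) = -8 - f (d(f) = ((-8 - f)/f)*f = -8 - f)
d(Y(2, 3)) - M = (-8 - 1*2) - 1*(-10588/12625) = (-8 - 2) + 10588/12625 = -10 + 10588/12625 = -115662/12625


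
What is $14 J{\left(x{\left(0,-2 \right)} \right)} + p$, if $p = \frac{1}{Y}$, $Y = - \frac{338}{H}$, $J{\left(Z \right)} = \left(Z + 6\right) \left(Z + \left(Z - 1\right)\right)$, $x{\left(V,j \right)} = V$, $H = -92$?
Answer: $- \frac{14150}{169} \approx -83.728$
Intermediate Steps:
$J{\left(Z \right)} = \left(-1 + 2 Z\right) \left(6 + Z\right)$ ($J{\left(Z \right)} = \left(6 + Z\right) \left(Z + \left(-1 + Z\right)\right) = \left(6 + Z\right) \left(-1 + 2 Z\right) = \left(-1 + 2 Z\right) \left(6 + Z\right)$)
$Y = \frac{169}{46}$ ($Y = - \frac{338}{-92} = \left(-338\right) \left(- \frac{1}{92}\right) = \frac{169}{46} \approx 3.6739$)
$p = \frac{46}{169}$ ($p = \frac{1}{\frac{169}{46}} = \frac{46}{169} \approx 0.27219$)
$14 J{\left(x{\left(0,-2 \right)} \right)} + p = 14 \left(-6 + 2 \cdot 0^{2} + 11 \cdot 0\right) + \frac{46}{169} = 14 \left(-6 + 2 \cdot 0 + 0\right) + \frac{46}{169} = 14 \left(-6 + 0 + 0\right) + \frac{46}{169} = 14 \left(-6\right) + \frac{46}{169} = -84 + \frac{46}{169} = - \frac{14150}{169}$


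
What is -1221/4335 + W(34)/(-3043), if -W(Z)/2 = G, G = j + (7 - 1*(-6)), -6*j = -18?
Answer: -70133/258655 ≈ -0.27114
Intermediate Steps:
j = 3 (j = -⅙*(-18) = 3)
G = 16 (G = 3 + (7 - 1*(-6)) = 3 + (7 + 6) = 3 + 13 = 16)
W(Z) = -32 (W(Z) = -2*16 = -32)
-1221/4335 + W(34)/(-3043) = -1221/4335 - 32/(-3043) = -1221*1/4335 - 32*(-1/3043) = -407/1445 + 32/3043 = -70133/258655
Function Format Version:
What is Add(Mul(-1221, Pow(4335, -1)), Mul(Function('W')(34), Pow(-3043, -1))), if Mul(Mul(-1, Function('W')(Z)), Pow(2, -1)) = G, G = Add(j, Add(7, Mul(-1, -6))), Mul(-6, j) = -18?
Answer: Rational(-70133, 258655) ≈ -0.27114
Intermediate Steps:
j = 3 (j = Mul(Rational(-1, 6), -18) = 3)
G = 16 (G = Add(3, Add(7, Mul(-1, -6))) = Add(3, Add(7, 6)) = Add(3, 13) = 16)
Function('W')(Z) = -32 (Function('W')(Z) = Mul(-2, 16) = -32)
Add(Mul(-1221, Pow(4335, -1)), Mul(Function('W')(34), Pow(-3043, -1))) = Add(Mul(-1221, Pow(4335, -1)), Mul(-32, Pow(-3043, -1))) = Add(Mul(-1221, Rational(1, 4335)), Mul(-32, Rational(-1, 3043))) = Add(Rational(-407, 1445), Rational(32, 3043)) = Rational(-70133, 258655)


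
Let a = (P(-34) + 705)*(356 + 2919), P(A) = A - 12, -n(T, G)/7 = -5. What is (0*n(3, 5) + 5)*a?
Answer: 10791125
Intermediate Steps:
n(T, G) = 35 (n(T, G) = -7*(-5) = 35)
P(A) = -12 + A
a = 2158225 (a = ((-12 - 34) + 705)*(356 + 2919) = (-46 + 705)*3275 = 659*3275 = 2158225)
(0*n(3, 5) + 5)*a = (0*35 + 5)*2158225 = (0 + 5)*2158225 = 5*2158225 = 10791125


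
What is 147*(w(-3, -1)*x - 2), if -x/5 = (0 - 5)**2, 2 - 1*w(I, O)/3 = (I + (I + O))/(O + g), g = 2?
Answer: -496419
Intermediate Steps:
w(I, O) = 6 - 3*(O + 2*I)/(2 + O) (w(I, O) = 6 - 3*(I + (I + O))/(O + 2) = 6 - 3*(O + 2*I)/(2 + O))
x = -125 (x = -5*(0 - 5)**2 = -5*(-5)**2 = -5*25 = -125)
147*(w(-3, -1)*x - 2) = 147*((3*(4 - 1 - 2*(-3))/(2 - 1))*(-125) - 2) = 147*((3*(4 - 1 + 6)/1)*(-125) - 2) = 147*((3*1*9)*(-125) - 2) = 147*(27*(-125) - 2) = 147*(-3375 - 2) = 147*(-3377) = -496419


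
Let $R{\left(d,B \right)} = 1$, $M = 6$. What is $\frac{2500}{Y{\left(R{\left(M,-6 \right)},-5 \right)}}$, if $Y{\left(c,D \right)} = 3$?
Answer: $\frac{2500}{3} \approx 833.33$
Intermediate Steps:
$\frac{2500}{Y{\left(R{\left(M,-6 \right)},-5 \right)}} = \frac{2500}{3}$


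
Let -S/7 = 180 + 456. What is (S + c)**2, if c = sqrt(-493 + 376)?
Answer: 19820187 - 26712*I*sqrt(13) ≈ 1.982e+7 - 96312.0*I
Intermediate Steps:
c = 3*I*sqrt(13) (c = sqrt(-117) = 3*I*sqrt(13) ≈ 10.817*I)
S = -4452 (S = -7*(180 + 456) = -7*636 = -4452)
(S + c)**2 = (-4452 + 3*I*sqrt(13))**2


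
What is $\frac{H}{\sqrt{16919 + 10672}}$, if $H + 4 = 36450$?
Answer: $\frac{36446 \sqrt{27591}}{27591} \approx 219.42$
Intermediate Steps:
$H = 36446$ ($H = -4 + 36450 = 36446$)
$\frac{H}{\sqrt{16919 + 10672}} = \frac{36446}{\sqrt{16919 + 10672}} = \frac{36446}{\sqrt{27591}} = 36446 \frac{\sqrt{27591}}{27591} = \frac{36446 \sqrt{27591}}{27591}$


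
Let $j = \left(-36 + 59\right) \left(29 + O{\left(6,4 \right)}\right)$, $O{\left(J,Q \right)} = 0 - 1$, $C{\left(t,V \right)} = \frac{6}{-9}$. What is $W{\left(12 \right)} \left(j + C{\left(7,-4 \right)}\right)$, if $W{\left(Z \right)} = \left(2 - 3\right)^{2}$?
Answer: $\frac{1930}{3} \approx 643.33$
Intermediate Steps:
$C{\left(t,V \right)} = - \frac{2}{3}$ ($C{\left(t,V \right)} = 6 \left(- \frac{1}{9}\right) = - \frac{2}{3}$)
$O{\left(J,Q \right)} = -1$ ($O{\left(J,Q \right)} = 0 - 1 = -1$)
$W{\left(Z \right)} = 1$ ($W{\left(Z \right)} = \left(-1\right)^{2} = 1$)
$j = 644$ ($j = \left(-36 + 59\right) \left(29 - 1\right) = 23 \cdot 28 = 644$)
$W{\left(12 \right)} \left(j + C{\left(7,-4 \right)}\right) = 1 \left(644 - \frac{2}{3}\right) = 1 \cdot \frac{1930}{3} = \frac{1930}{3}$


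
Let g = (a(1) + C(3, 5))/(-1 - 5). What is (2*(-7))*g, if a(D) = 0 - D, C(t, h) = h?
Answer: 28/3 ≈ 9.3333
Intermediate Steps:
a(D) = -D
g = -⅔ (g = (-1*1 + 5)/(-1 - 5) = (-1 + 5)/(-6) = 4*(-⅙) = -⅔ ≈ -0.66667)
(2*(-7))*g = (2*(-7))*(-⅔) = -14*(-⅔) = 28/3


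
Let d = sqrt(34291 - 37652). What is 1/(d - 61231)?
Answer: -61231/3749238722 - I*sqrt(3361)/3749238722 ≈ -1.6332e-5 - 1.5463e-8*I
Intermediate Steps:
d = I*sqrt(3361) (d = sqrt(-3361) = I*sqrt(3361) ≈ 57.974*I)
1/(d - 61231) = 1/(I*sqrt(3361) - 61231) = 1/(-61231 + I*sqrt(3361))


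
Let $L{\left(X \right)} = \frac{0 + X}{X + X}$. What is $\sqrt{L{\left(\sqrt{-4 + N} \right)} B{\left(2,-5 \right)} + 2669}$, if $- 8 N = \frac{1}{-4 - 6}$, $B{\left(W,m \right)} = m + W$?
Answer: $\frac{\sqrt{10670}}{2} \approx 51.648$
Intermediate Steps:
$B{\left(W,m \right)} = W + m$
$N = \frac{1}{80}$ ($N = - \frac{1}{8 \left(-4 - 6\right)} = - \frac{1}{8 \left(-10\right)} = \left(- \frac{1}{8}\right) \left(- \frac{1}{10}\right) = \frac{1}{80} \approx 0.0125$)
$L{\left(X \right)} = \frac{1}{2}$ ($L{\left(X \right)} = \frac{X}{2 X} = X \frac{1}{2 X} = \frac{1}{2}$)
$\sqrt{L{\left(\sqrt{-4 + N} \right)} B{\left(2,-5 \right)} + 2669} = \sqrt{\frac{2 - 5}{2} + 2669} = \sqrt{\frac{1}{2} \left(-3\right) + 2669} = \sqrt{- \frac{3}{2} + 2669} = \sqrt{\frac{5335}{2}} = \frac{\sqrt{10670}}{2}$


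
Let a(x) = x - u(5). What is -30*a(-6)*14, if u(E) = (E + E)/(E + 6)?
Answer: 31920/11 ≈ 2901.8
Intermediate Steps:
u(E) = 2*E/(6 + E) (u(E) = (2*E)/(6 + E) = 2*E/(6 + E))
a(x) = -10/11 + x (a(x) = x - 2*5/(6 + 5) = x - 2*5/11 = x - 1*10/11 = x - 10/11 = -10/11 + x)
-30*a(-6)*14 = -30*(-10/11 - 6)*14 = -30*(-76/11)*14 = (2280/11)*14 = 31920/11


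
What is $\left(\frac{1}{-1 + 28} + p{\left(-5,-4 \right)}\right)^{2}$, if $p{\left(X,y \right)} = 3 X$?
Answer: $\frac{163216}{729} \approx 223.89$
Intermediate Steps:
$\left(\frac{1}{-1 + 28} + p{\left(-5,-4 \right)}\right)^{2} = \left(\frac{1}{-1 + 28} + 3 \left(-5\right)\right)^{2} = \left(\frac{1}{27} - 15\right)^{2} = \left(- \frac{404}{27}\right)^{2} = \frac{163216}{729}$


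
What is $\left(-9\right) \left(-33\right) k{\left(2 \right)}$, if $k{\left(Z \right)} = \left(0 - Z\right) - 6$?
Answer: $-2376$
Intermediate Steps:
$k{\left(Z \right)} = -6 - Z$ ($k{\left(Z \right)} = - Z - 6 = -6 - Z$)
$\left(-9\right) \left(-33\right) k{\left(2 \right)} = \left(-9\right) \left(-33\right) \left(-6 - 2\right) = 297 \left(-6 - 2\right) = 297 \left(-8\right) = -2376$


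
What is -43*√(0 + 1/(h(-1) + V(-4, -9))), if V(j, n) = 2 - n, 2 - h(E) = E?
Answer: -43*√14/14 ≈ -11.492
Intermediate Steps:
h(E) = 2 - E
-43*√(0 + 1/(h(-1) + V(-4, -9))) = -43*√(0 + 1/((2 - 1*(-1)) + (2 - 1*(-9)))) = -43*√(0 + 1/((2 + 1) + (2 + 9))) = -43*√(0 + 1/(3 + 11)) = -43*√(0 + 1/14) = -43*√14/14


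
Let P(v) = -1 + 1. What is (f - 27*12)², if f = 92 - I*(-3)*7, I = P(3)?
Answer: 53824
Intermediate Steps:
P(v) = 0
I = 0
f = 92 (f = 92 - 0*(-3)*7 = 92 - 0*7 = 92 - 1*0 = 92 + 0 = 92)
(f - 27*12)² = (92 - 27*12)² = (92 - 1*324)² = (92 - 324)² = (-232)² = 53824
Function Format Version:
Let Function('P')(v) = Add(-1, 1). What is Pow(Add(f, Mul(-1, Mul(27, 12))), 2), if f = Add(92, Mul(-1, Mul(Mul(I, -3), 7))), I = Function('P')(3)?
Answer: 53824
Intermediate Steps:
Function('P')(v) = 0
I = 0
f = 92 (f = Add(92, Mul(-1, Mul(Mul(0, -3), 7))) = Add(92, Mul(-1, Mul(0, 7))) = Add(92, Mul(-1, 0)) = Add(92, 0) = 92)
Pow(Add(f, Mul(-1, Mul(27, 12))), 2) = Pow(Add(92, Mul(-1, Mul(27, 12))), 2) = Pow(Add(92, Mul(-1, 324)), 2) = Pow(Add(92, -324), 2) = Pow(-232, 2) = 53824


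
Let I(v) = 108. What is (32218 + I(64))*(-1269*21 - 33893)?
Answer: -1957080692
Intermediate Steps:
(32218 + I(64))*(-1269*21 - 33893) = (32218 + 108)*(-1269*21 - 33893) = 32326*(-26649 - 33893) = 32326*(-60542) = -1957080692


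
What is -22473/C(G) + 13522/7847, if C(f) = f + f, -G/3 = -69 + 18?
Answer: -19134211/266798 ≈ -71.718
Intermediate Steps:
G = 153 (G = -3*(-69 + 18) = -3*(-51) = 153)
C(f) = 2*f
-22473/C(G) + 13522/7847 = -22473/(2*153) + 13522/7847 = -22473/306 + 13522*(1/7847) = -22473*1/306 + 13522/7847 = -2497/34 + 13522/7847 = -19134211/266798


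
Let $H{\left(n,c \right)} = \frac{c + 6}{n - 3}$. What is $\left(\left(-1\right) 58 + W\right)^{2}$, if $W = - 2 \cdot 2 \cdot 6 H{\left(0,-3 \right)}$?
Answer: $1156$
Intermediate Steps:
$H{\left(n,c \right)} = \frac{6 + c}{-3 + n}$
$W = 24$ ($W = - 2 \cdot 2 \cdot 6 \frac{6 - 3}{-3 + 0} = \left(-1\right) 4 \cdot 6 \frac{1}{-3} \cdot 3 = \left(-4\right) 6 \left(\left(- \frac{1}{3}\right) 3\right) = \left(-24\right) \left(-1\right) = 24$)
$\left(\left(-1\right) 58 + W\right)^{2} = \left(\left(-1\right) 58 + 24\right)^{2} = \left(-58 + 24\right)^{2} = \left(-34\right)^{2} = 1156$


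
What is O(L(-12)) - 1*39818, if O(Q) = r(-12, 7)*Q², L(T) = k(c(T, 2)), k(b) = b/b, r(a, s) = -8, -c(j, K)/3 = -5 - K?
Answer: -39826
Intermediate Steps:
c(j, K) = 15 + 3*K (c(j, K) = -3*(-5 - K) = 15 + 3*K)
k(b) = 1
L(T) = 1
O(Q) = -8*Q²
O(L(-12)) - 1*39818 = -8*1² - 1*39818 = -8*1 - 39818 = -8 - 39818 = -39826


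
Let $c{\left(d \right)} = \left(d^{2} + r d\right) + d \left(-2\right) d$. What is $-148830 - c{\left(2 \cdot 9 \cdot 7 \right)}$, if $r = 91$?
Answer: $-144420$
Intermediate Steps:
$c{\left(d \right)} = - d^{2} + 91 d$ ($c{\left(d \right)} = \left(d^{2} + 91 d\right) + d \left(-2\right) d = \left(d^{2} + 91 d\right) + - 2 d d = \left(d^{2} + 91 d\right) - 2 d^{2} = - d^{2} + 91 d$)
$-148830 - c{\left(2 \cdot 9 \cdot 7 \right)} = -148830 - 2 \cdot 9 \cdot 7 \left(91 - 2 \cdot 9 \cdot 7\right) = -148830 - 18 \cdot 7 \left(91 - 18 \cdot 7\right) = -148830 - 126 \left(91 - 126\right) = -148830 - 126 \left(-35\right) = -148830 - -4410 = -148830 + 4410 = -144420$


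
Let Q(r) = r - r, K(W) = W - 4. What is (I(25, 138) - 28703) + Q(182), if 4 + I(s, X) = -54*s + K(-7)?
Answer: -30068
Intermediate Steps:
K(W) = -4 + W
Q(r) = 0
I(s, X) = -15 - 54*s (I(s, X) = -4 + (-54*s + (-4 - 7)) = -4 + (-54*s - 11) = -4 + (-11 - 54*s) = -15 - 54*s)
(I(25, 138) - 28703) + Q(182) = ((-15 - 54*25) - 28703) + 0 = ((-15 - 1350) - 28703) + 0 = (-1365 - 28703) + 0 = -30068 + 0 = -30068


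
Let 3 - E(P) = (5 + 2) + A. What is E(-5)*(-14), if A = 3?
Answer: 98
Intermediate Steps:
E(P) = -7 (E(P) = 3 - ((5 + 2) + 3) = 3 - (7 + 3) = 3 - 1*10 = 3 - 10 = -7)
E(-5)*(-14) = -7*(-14) = 98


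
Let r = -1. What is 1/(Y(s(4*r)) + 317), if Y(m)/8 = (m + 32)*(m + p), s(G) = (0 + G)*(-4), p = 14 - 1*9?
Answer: 1/8381 ≈ 0.00011932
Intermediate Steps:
p = 5 (p = 14 - 9 = 5)
s(G) = -4*G (s(G) = G*(-4) = -4*G)
Y(m) = 8*(5 + m)*(32 + m) (Y(m) = 8*((m + 32)*(m + 5)) = 8*((32 + m)*(5 + m)) = 8*((5 + m)*(32 + m)) = 8*(5 + m)*(32 + m))
1/(Y(s(4*r)) + 317) = 1/((1280 + 8*(-16*(-1))**2 + 296*(-16*(-1))) + 317) = 1/((1280 + 8*(-4*(-4))**2 + 296*(-4*(-4))) + 317) = 1/((1280 + 8*16**2 + 296*16) + 317) = 1/((1280 + 8*256 + 4736) + 317) = 1/((1280 + 2048 + 4736) + 317) = 1/(8064 + 317) = 1/8381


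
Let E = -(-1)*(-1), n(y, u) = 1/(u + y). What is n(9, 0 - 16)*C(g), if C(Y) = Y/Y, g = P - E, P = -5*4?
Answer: -⅐ ≈ -0.14286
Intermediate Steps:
P = -20
E = -1 (E = -1*1 = -1)
g = -19 (g = -20 - 1*(-1) = -20 + 1 = -19)
C(Y) = 1
n(9, 0 - 16)*C(g) = 1/((0 - 16) + 9) = 1/(-16 + 9) = 1/(-7) = -⅐*1 = -⅐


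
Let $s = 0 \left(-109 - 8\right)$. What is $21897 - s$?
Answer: $21897$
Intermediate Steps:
$s = 0$ ($s = 0 \left(-117\right) = 0$)
$21897 - s = 21897 - 0 = 21897 + 0 = 21897$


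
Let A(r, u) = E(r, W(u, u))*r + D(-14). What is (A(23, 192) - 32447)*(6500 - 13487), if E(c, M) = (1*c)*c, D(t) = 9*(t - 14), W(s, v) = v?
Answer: 143457084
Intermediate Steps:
D(t) = -126 + 9*t (D(t) = 9*(-14 + t) = -126 + 9*t)
E(c, M) = c² (E(c, M) = c*c = c²)
A(r, u) = -252 + r³ (A(r, u) = r²*r + (-126 + 9*(-14)) = r³ + (-126 - 126) = r³ - 252 = -252 + r³)
(A(23, 192) - 32447)*(6500 - 13487) = ((-252 + 23³) - 32447)*(6500 - 13487) = ((-252 + 12167) - 32447)*(-6987) = (11915 - 32447)*(-6987) = -20532*(-6987) = 143457084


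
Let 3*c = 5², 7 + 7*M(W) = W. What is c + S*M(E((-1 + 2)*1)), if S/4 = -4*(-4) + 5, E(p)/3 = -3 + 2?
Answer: -335/3 ≈ -111.67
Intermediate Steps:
E(p) = -3 (E(p) = 3*(-3 + 2) = 3*(-1) = -3)
M(W) = -1 + W/7
S = 84 (S = 4*(-4*(-4) + 5) = 4*(16 + 5) = 4*21 = 84)
c = 25/3 (c = (⅓)*5² = (⅓)*25 = 25/3 ≈ 8.3333)
c + S*M(E((-1 + 2)*1)) = 25/3 + 84*(-1 + (⅐)*(-3)) = 25/3 + 84*(-1 - 3/7) = 25/3 + 84*(-10/7) = 25/3 - 120 = -335/3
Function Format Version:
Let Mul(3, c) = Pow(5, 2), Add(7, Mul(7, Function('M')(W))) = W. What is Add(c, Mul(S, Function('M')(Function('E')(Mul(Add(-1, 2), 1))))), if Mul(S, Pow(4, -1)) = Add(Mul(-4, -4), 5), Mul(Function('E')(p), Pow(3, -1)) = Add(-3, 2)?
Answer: Rational(-335, 3) ≈ -111.67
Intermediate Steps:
Function('E')(p) = -3 (Function('E')(p) = Mul(3, Add(-3, 2)) = Mul(3, -1) = -3)
Function('M')(W) = Add(-1, Mul(Rational(1, 7), W))
S = 84 (S = Mul(4, Add(Mul(-4, -4), 5)) = Mul(4, Add(16, 5)) = Mul(4, 21) = 84)
c = Rational(25, 3) (c = Mul(Rational(1, 3), Pow(5, 2)) = Mul(Rational(1, 3), 25) = Rational(25, 3) ≈ 8.3333)
Add(c, Mul(S, Function('M')(Function('E')(Mul(Add(-1, 2), 1))))) = Add(Rational(25, 3), Mul(84, Add(-1, Mul(Rational(1, 7), -3)))) = Add(Rational(25, 3), Mul(84, Add(-1, Rational(-3, 7)))) = Add(Rational(25, 3), Mul(84, Rational(-10, 7))) = Add(Rational(25, 3), -120) = Rational(-335, 3)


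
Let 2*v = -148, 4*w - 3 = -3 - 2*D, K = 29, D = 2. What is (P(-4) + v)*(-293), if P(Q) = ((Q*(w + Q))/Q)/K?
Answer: 630243/29 ≈ 21733.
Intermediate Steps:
w = -1 (w = ¾ + (-3 - 2*2)/4 = ¾ + (-3 - 4)/4 = ¾ + (¼)*(-7) = ¾ - 7/4 = -1)
v = -74 (v = (½)*(-148) = -74)
P(Q) = -1/29 + Q/29 (P(Q) = ((Q*(-1 + Q))/Q)/29 = (-1 + Q)*(1/29) = -1/29 + Q/29)
(P(-4) + v)*(-293) = ((-1/29 + (1/29)*(-4)) - 74)*(-293) = ((-1/29 - 4/29) - 74)*(-293) = (-5/29 - 74)*(-293) = -2151/29*(-293) = 630243/29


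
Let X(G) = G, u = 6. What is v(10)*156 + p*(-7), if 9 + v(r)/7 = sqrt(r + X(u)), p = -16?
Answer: -5348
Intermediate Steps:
v(r) = -63 + 7*sqrt(6 + r) (v(r) = -63 + 7*sqrt(r + 6) = -63 + 7*sqrt(6 + r))
v(10)*156 + p*(-7) = (-63 + 7*sqrt(6 + 10))*156 - 16*(-7) = (-63 + 7*sqrt(16))*156 + 112 = (-63 + 7*4)*156 + 112 = (-63 + 28)*156 + 112 = -35*156 + 112 = -5460 + 112 = -5348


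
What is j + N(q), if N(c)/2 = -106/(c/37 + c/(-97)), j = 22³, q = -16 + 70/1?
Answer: 8434663/810 ≈ 10413.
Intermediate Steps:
q = 54 (q = -16 + 70*1 = -16 + 70 = 54)
j = 10648
N(c) = -190217/(15*c) (N(c) = 2*(-106/(c/37 + c/(-97))) = 2*(-106/(c*(1/37) + c*(-1/97))) = 2*(-106/(c/37 - c/97)) = 2*(-106*3589/(60*c)) = 2*(-190217/(30*c)) = -190217/(15*c))
j + N(q) = 10648 - 190217/15/54 = 10648 - 190217/15*1/54 = 10648 - 190217/810 = 8434663/810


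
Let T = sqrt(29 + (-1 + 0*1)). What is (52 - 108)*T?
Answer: -112*sqrt(7) ≈ -296.32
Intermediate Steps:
T = 2*sqrt(7) (T = sqrt(29 + (-1 + 0)) = sqrt(29 - 1) = sqrt(28) = 2*sqrt(7) ≈ 5.2915)
(52 - 108)*T = (52 - 108)*(2*sqrt(7)) = -112*sqrt(7)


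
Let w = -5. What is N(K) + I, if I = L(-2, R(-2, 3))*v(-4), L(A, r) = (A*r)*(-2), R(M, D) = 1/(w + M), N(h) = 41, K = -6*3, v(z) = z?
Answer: 303/7 ≈ 43.286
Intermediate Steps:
K = -18
R(M, D) = 1/(-5 + M)
L(A, r) = -2*A*r
I = 16/7 (I = -2*(-2)/(-5 - 2)*(-4) = -2*(-2)/(-7)*(-4) = -2*(-2)*(-⅐)*(-4) = -4/7*(-4) = 16/7 ≈ 2.2857)
N(K) + I = 41 + 16/7 = 303/7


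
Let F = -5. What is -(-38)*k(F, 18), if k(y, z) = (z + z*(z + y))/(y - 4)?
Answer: -1064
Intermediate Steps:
k(y, z) = (z + z*(y + z))/(-4 + y)
-(-38)*k(F, 18) = -(-38)*18*(1 - 5 + 18)/(-4 - 5) = -(-38)*18*14/(-9) = -(-38)*18*(-⅑)*14 = -(-38)*(-28) = -1*1064 = -1064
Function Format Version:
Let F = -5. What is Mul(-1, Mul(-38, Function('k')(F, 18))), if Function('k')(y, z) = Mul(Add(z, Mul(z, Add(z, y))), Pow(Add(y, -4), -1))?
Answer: -1064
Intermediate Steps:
Function('k')(y, z) = Mul(Pow(Add(-4, y), -1), Add(z, Mul(z, Add(y, z)))) (Function('k')(y, z) = Mul(Add(z, Mul(z, Add(y, z))), Pow(Add(-4, y), -1)) = Mul(Pow(Add(-4, y), -1), Add(z, Mul(z, Add(y, z)))))
Mul(-1, Mul(-38, Function('k')(F, 18))) = Mul(-1, Mul(-38, Mul(18, Pow(Add(-4, -5), -1), Add(1, -5, 18)))) = Mul(-1, Mul(-38, Mul(18, Pow(-9, -1), 14))) = Mul(-1, Mul(-38, Mul(18, Rational(-1, 9), 14))) = Mul(-1, Mul(-38, -28)) = Mul(-1, 1064) = -1064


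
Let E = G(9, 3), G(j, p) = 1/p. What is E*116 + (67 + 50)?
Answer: 467/3 ≈ 155.67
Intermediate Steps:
E = 1/3 ≈ 0.33333
E*116 + (67 + 50) = (1/3)*116 + (67 + 50) = 116/3 + 117 = 467/3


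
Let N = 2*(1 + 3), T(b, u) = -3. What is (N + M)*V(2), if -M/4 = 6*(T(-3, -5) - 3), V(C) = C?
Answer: 304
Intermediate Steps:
M = 144 (M = -24*(-3 - 3) = -24*(-6) = -4*(-36) = 144)
N = 8 (N = 2*4 = 8)
(N + M)*V(2) = (8 + 144)*2 = 152*2 = 304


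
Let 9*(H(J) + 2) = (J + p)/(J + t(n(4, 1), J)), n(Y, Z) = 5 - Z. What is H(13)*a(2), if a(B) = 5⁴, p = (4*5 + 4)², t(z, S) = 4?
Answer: 176875/153 ≈ 1156.0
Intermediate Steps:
p = 576 (p = (20 + 4)² = 24² = 576)
a(B) = 625
H(J) = -2 + (576 + J)/(9*(4 + J)) (H(J) = -2 + ((J + 576)/(J + 4))/9 = -2 + ((576 + J)/(4 + J))/9 = -2 + (576 + J)/(9*(4 + J)))
H(13)*a(2) = ((504 - 17*13)/(9*(4 + 13)))*625 = ((⅑)*(504 - 221)/17)*625 = ((⅑)*(1/17)*283)*625 = (283/153)*625 = 176875/153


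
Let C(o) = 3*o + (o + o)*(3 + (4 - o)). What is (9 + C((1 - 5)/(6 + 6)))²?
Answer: 784/81 ≈ 9.6790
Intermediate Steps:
C(o) = 3*o + 2*o*(7 - o) (C(o) = 3*o + (2*o)*(7 - o) = 3*o + 2*o*(7 - o))
(9 + C((1 - 5)/(6 + 6)))² = (9 + ((1 - 5)/(6 + 6))*(17 - 2*(1 - 5)/(6 + 6)))² = (9 + (-4/12)*(17 - (-8)/12))² = (9 + (-4*1/12)*(17 - (-8)/12))² = (9 - (17 - 2*(-⅓))/3)² = (9 - (17 + ⅔)/3)² = (9 - ⅓*53/3)² = (9 - 53/9)² = (28/9)² = 784/81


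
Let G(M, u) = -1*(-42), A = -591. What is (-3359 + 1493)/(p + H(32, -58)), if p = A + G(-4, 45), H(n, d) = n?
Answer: 1866/517 ≈ 3.6093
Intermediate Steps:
G(M, u) = 42
p = -549 (p = -591 + 42 = -549)
(-3359 + 1493)/(p + H(32, -58)) = (-3359 + 1493)/(-549 + 32) = -1866/(-517) = -1866*(-1/517) = 1866/517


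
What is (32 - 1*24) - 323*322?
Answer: -103998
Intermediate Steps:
(32 - 1*24) - 323*322 = (32 - 24) - 104006 = 8 - 104006 = -103998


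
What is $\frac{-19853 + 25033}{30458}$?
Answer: $\frac{2590}{15229} \approx 0.17007$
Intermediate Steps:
$\frac{-19853 + 25033}{30458} = 5180 \cdot \frac{1}{30458} = \frac{2590}{15229}$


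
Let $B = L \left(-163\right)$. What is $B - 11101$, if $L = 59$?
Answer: $-20718$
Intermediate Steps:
$B = -9617$ ($B = 59 \left(-163\right) = -9617$)
$B - 11101 = -9617 - 11101 = -20718$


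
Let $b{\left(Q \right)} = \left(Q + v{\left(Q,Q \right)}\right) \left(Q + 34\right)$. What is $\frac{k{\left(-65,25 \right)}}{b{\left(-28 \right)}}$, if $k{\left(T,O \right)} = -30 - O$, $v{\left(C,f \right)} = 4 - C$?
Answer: $- \frac{55}{24} \approx -2.2917$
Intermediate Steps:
$b{\left(Q \right)} = 136 + 4 Q$ ($b{\left(Q \right)} = \left(Q - \left(-4 + Q\right)\right) \left(Q + 34\right) = 4 \left(34 + Q\right) = 136 + 4 Q$)
$\frac{k{\left(-65,25 \right)}}{b{\left(-28 \right)}} = \frac{-30 - 25}{136 + 4 \left(-28\right)} = \frac{-30 - 25}{136 - 112} = - \frac{55}{24}$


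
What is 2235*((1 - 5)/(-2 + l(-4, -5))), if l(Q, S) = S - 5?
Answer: 745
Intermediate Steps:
l(Q, S) = -5 + S
2235*((1 - 5)/(-2 + l(-4, -5))) = 2235*((1 - 5)/(-2 + (-5 - 5))) = 2235*(-4/(-2 - 10)) = 2235*(-4/(-12)) = 2235*(-4*(-1/12)) = 2235*(1/3) = 745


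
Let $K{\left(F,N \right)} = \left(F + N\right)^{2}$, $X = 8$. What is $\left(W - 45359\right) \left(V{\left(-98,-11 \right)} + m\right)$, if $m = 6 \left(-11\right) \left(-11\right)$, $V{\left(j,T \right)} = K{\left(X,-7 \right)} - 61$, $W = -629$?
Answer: $-30628008$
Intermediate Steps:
$V{\left(j,T \right)} = -60$ ($V{\left(j,T \right)} = \left(8 - 7\right)^{2} - 61 = 1^{2} - 61 = 1 - 61 = -60$)
$m = 726$ ($m = \left(-66\right) \left(-11\right) = 726$)
$\left(W - 45359\right) \left(V{\left(-98,-11 \right)} + m\right) = \left(-629 - 45359\right) \left(-60 + 726\right) = \left(-45988\right) 666 = -30628008$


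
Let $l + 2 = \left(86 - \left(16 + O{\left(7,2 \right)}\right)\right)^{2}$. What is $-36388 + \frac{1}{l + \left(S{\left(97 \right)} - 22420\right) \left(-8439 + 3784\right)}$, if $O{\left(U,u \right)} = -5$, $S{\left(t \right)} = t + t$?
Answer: $- \frac{3764980957363}{103467653} \approx -36388.0$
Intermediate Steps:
$S{\left(t \right)} = 2 t$
$l = 5623$ ($l = -2 + \left(86 - 11\right)^{2} = -2 + 75^{2} = -2 + 5625 = 5623$)
$-36388 + \frac{1}{l + \left(S{\left(97 \right)} - 22420\right) \left(-8439 + 3784\right)} = -36388 + \frac{1}{5623 + \left(2 \cdot 97 - 22420\right) \left(-8439 + 3784\right)} = -36388 + \frac{1}{5623 + \left(194 - 22420\right) \left(-4655\right)} = -36388 + \frac{1}{5623 - -103462030} = -36388 + \frac{1}{5623 + 103462030} = -36388 + \frac{1}{103467653} = - \frac{3764980957363}{103467653}$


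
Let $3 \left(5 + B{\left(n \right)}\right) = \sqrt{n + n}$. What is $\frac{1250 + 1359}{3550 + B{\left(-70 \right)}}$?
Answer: $\frac{16648029}{22620673} - \frac{15654 i \sqrt{35}}{113103365} \approx 0.73596 - 0.00081881 i$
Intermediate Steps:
$B{\left(n \right)} = -5 + \frac{\sqrt{2} \sqrt{n}}{3}$ ($B{\left(n \right)} = -5 + \frac{\sqrt{n + n}}{3} = -5 + \frac{\sqrt{2 n}}{3} = -5 + \frac{\sqrt{2} \sqrt{n}}{3}$)
$\frac{1250 + 1359}{3550 + B{\left(-70 \right)}} = \frac{1250 + 1359}{3550 - \left(5 - \frac{\sqrt{2} \sqrt{-70}}{3}\right)} = \frac{2609}{3550 - \left(5 - \frac{\sqrt{2} i \sqrt{70}}{3}\right)} = \frac{2609}{3550 - \left(5 - \frac{2 i \sqrt{35}}{3}\right)} = \frac{2609}{3545 + \frac{2 i \sqrt{35}}{3}}$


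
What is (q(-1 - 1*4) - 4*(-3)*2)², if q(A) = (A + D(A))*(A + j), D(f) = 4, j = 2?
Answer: 729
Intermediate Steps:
q(A) = (2 + A)*(4 + A) (q(A) = (A + 4)*(A + 2) = (4 + A)*(2 + A) = (2 + A)*(4 + A))
(q(-1 - 1*4) - 4*(-3)*2)² = ((8 + (-1 - 1*4)² + 6*(-1 - 1*4)) - 4*(-3)*2)² = ((8 + (-1 - 4)² + 6*(-1 - 4)) - 2*(-6)*2)² = ((8 + (-5)² + 6*(-5)) + 12*2)² = ((8 + 25 - 30) + 24)² = (3 + 24)² = 27² = 729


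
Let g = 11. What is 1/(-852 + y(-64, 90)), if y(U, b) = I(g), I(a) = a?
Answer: -1/841 ≈ -0.0011891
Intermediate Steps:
y(U, b) = 11
1/(-852 + y(-64, 90)) = 1/(-852 + 11) = 1/(-841) = -1/841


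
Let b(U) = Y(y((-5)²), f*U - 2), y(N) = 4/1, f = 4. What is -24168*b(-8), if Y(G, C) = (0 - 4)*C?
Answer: -3286848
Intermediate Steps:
y(N) = 4 (y(N) = 4*1 = 4)
Y(G, C) = -4*C
b(U) = 8 - 16*U (b(U) = -4*(4*U - 2) = -4*(-2 + 4*U) = 8 - 16*U)
-24168*b(-8) = -24168*(8 - 16*(-8)) = -24168*(8 + 128) = -24168*136 = -3286848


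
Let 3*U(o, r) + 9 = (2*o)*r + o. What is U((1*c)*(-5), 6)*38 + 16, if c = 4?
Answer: -10174/3 ≈ -3391.3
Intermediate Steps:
U(o, r) = -3 + o/3 + 2*o*r/3 (U(o, r) = -3 + ((2*o)*r + o)/3 = -3 + (2*o*r + o)/3 = -3 + (o + 2*o*r)/3 = -3 + (o/3 + 2*o*r/3) = -3 + o/3 + 2*o*r/3)
U((1*c)*(-5), 6)*38 + 16 = (-3 + ((1*4)*(-5))/3 + (⅔)*((1*4)*(-5))*6)*38 + 16 = (-3 + (4*(-5))/3 + (⅔)*(4*(-5))*6)*38 + 16 = (-3 + (⅓)*(-20) + (⅔)*(-20)*6)*38 + 16 = (-3 - 20/3 - 80)*38 + 16 = -269/3*38 + 16 = -10222/3 + 16 = -10174/3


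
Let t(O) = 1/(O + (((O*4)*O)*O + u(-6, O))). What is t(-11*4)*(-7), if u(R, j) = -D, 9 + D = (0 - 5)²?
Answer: 7/340796 ≈ 2.0540e-5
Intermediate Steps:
D = 16 (D = -9 + (0 - 5)² = -9 + (-5)² = -9 + 25 = 16)
u(R, j) = -16 (u(R, j) = -1*16 = -16)
t(O) = 1/(-16 + O + 4*O³) (t(O) = 1/(O + (((O*4)*O)*O - 16)) = 1/(O + (((4*O)*O)*O - 16)) = 1/(O + ((4*O²)*O - 16)) = 1/(O + (4*O³ - 16)) = 1/(O + (-16 + 4*O³)) = 1/(-16 + O + 4*O³))
t(-11*4)*(-7) = -7/(-16 - 11*4 + 4*(-11*4)³) = -7/(-16 - 44 + 4*(-44)³) = -7/(-16 - 44 + 4*(-85184)) = -7/(-16 - 44 - 340736) = -7/(-340796) = -1/340796*(-7) = 7/340796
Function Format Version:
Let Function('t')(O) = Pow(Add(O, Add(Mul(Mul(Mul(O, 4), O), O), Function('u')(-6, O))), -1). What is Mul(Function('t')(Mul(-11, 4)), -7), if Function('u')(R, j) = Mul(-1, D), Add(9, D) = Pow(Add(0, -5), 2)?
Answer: Rational(7, 340796) ≈ 2.0540e-5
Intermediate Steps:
D = 16 (D = Add(-9, Pow(Add(0, -5), 2)) = Add(-9, Pow(-5, 2)) = Add(-9, 25) = 16)
Function('u')(R, j) = -16 (Function('u')(R, j) = Mul(-1, 16) = -16)
Function('t')(O) = Pow(Add(-16, O, Mul(4, Pow(O, 3))), -1) (Function('t')(O) = Pow(Add(O, Add(Mul(Mul(Mul(O, 4), O), O), -16)), -1) = Pow(Add(O, Add(Mul(Mul(Mul(4, O), O), O), -16)), -1) = Pow(Add(O, Add(Mul(Mul(4, Pow(O, 2)), O), -16)), -1) = Pow(Add(O, Add(Mul(4, Pow(O, 3)), -16)), -1) = Pow(Add(O, Add(-16, Mul(4, Pow(O, 3)))), -1) = Pow(Add(-16, O, Mul(4, Pow(O, 3))), -1))
Mul(Function('t')(Mul(-11, 4)), -7) = Mul(Pow(Add(-16, Mul(-11, 4), Mul(4, Pow(Mul(-11, 4), 3))), -1), -7) = Mul(Pow(Add(-16, -44, Mul(4, Pow(-44, 3))), -1), -7) = Mul(Pow(Add(-16, -44, Mul(4, -85184)), -1), -7) = Mul(Pow(Add(-16, -44, -340736), -1), -7) = Mul(Pow(-340796, -1), -7) = Mul(Rational(-1, 340796), -7) = Rational(7, 340796)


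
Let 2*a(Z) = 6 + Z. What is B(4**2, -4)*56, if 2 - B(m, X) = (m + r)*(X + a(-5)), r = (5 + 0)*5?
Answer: 8148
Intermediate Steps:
a(Z) = 3 + Z/2 (a(Z) = (6 + Z)/2 = 3 + Z/2)
r = 25 (r = 5*5 = 25)
B(m, X) = 2 - (1/2 + X)*(25 + m) (B(m, X) = 2 - (m + 25)*(X + (3 + (1/2)*(-5))) = 2 - (25 + m)*(X + (3 - 5/2)) = 2 - (25 + m)*(X + 1/2) = 2 - (25 + m)*(1/2 + X) = 2 - (1/2 + X)*(25 + m))
B(4**2, -4)*56 = (-21/2 - 25*(-4) - 1/2*4**2 - 1*(-4)*4**2)*56 = (-21/2 + 100 - 1/2*16 - 1*(-4)*16)*56 = (-21/2 + 100 - 8 + 64)*56 = (291/2)*56 = 8148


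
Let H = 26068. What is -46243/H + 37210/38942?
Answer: -415402313/507570028 ≈ -0.81841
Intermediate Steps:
-46243/H + 37210/38942 = -46243/26068 + 37210/38942 = -46243*1/26068 + 37210*(1/38942) = -46243/26068 + 18605/19471 = -415402313/507570028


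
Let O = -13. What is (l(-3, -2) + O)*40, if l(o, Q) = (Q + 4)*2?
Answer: -360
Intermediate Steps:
l(o, Q) = 8 + 2*Q (l(o, Q) = (4 + Q)*2 = 8 + 2*Q)
(l(-3, -2) + O)*40 = ((8 + 2*(-2)) - 13)*40 = ((8 - 4) - 13)*40 = (4 - 13)*40 = -9*40 = -360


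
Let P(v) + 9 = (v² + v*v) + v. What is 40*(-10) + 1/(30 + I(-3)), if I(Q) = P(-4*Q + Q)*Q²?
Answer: -595199/1488 ≈ -400.00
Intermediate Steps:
P(v) = -9 + v + 2*v² (P(v) = -9 + ((v² + v*v) + v) = -9 + ((v² + v²) + v) = -9 + (2*v² + v) = -9 + (v + 2*v²) = -9 + v + 2*v²)
I(Q) = Q²*(-9 - 3*Q + 18*Q²) (I(Q) = (-9 + (-4*Q + Q) + 2*(-4*Q + Q)²)*Q² = (-9 - 3*Q + 2*(-3*Q)²)*Q² = (-9 - 3*Q + 2*(9*Q²))*Q² = (-9 - 3*Q + 18*Q²)*Q² = Q²*(-9 - 3*Q + 18*Q²))
40*(-10) + 1/(30 + I(-3)) = 40*(-10) + 1/(30 + 3*(-3)²*(-3 - 1*(-3) + 6*(-3)²)) = -400 + 1/(30 + 3*9*(-3 + 3 + 6*9)) = -400 + 1/(30 + 3*9*(-3 + 3 + 54)) = -400 + 1/(30 + 3*9*54) = -400 + 1/(30 + 1458) = -400 + 1/1488 = -595199/1488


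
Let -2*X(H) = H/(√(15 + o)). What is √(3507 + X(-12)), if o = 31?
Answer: √(1855203 + 69*√46)/23 ≈ 59.227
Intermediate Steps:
X(H) = -H*√46/92 (X(H) = -H/(2*(√(15 + 31))) = -H/(2*(√46)) = -H*√46/46/2 = -H*√46/92)
√(3507 + X(-12)) = √(3507 - 1/92*(-12)*√46) = √(3507 + 3*√46/23)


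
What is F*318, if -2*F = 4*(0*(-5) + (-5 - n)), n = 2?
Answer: 4452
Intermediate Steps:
F = 14 (F = -2*(0*(-5) + (-5 - 1*2)) = -2*(0 + (-5 - 2)) = -2*(0 - 7) = -2*(-7) = -½*(-28) = 14)
F*318 = 14*318 = 4452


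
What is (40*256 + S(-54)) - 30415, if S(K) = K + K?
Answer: -20283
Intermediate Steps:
S(K) = 2*K
(40*256 + S(-54)) - 30415 = (40*256 + 2*(-54)) - 30415 = (10240 - 108) - 30415 = 10132 - 30415 = -20283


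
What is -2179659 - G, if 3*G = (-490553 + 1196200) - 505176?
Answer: -6739448/3 ≈ -2.2465e+6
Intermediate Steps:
G = 200471/3 (G = ((-490553 + 1196200) - 505176)/3 = (705647 - 505176)/3 = (⅓)*200471 = 200471/3 ≈ 66824.)
-2179659 - G = -2179659 - 1*200471/3 = -2179659 - 200471/3 = -6739448/3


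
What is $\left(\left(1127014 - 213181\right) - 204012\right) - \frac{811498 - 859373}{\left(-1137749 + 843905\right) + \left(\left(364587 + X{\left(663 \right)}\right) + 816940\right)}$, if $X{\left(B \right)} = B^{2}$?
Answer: $\frac{942111389767}{1327252} \approx 7.0982 \cdot 10^{5}$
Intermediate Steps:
$\left(\left(1127014 - 213181\right) - 204012\right) - \frac{811498 - 859373}{\left(-1137749 + 843905\right) + \left(\left(364587 + X{\left(663 \right)}\right) + 816940\right)} = \left(\left(1127014 - 213181\right) - 204012\right) - \frac{811498 - 859373}{\left(-1137749 + 843905\right) + \left(\left(364587 + 663^{2}\right) + 816940\right)} = \left(913833 - 204012\right) - - \frac{47875}{-293844 + \left(\left(364587 + 439569\right) + 816940\right)} = 709821 - - \frac{47875}{-293844 + \left(804156 + 816940\right)} = 709821 - - \frac{47875}{-293844 + 1621096} = 709821 - - \frac{47875}{1327252} = 709821 + \frac{47875}{1327252} = \frac{942111389767}{1327252}$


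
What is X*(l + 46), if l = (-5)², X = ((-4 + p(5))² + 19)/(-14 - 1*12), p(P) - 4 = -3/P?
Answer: -17182/325 ≈ -52.868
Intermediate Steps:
p(P) = 4 - 3/P
X = -242/325 (X = ((-4 + (4 - 3/5))² + 19)/(-14 - 1*12) = ((-4 + (4 - 3*⅕))² + 19)/(-14 - 12) = ((-4 + (4 - ⅗))² + 19)/(-26) = ((-4 + 17/5)² + 19)*(-1/26) = ((-⅗)² + 19)*(-1/26) = (9/25 + 19)*(-1/26) = (484/25)*(-1/26) = -242/325 ≈ -0.74462)
l = 25
X*(l + 46) = -242*(25 + 46)/325 = -242/325*71 = -17182/325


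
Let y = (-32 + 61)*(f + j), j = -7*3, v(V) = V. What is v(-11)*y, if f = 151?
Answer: -41470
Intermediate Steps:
j = -21
y = 3770 (y = (-32 + 61)*(151 - 21) = 29*130 = 3770)
v(-11)*y = -11*3770 = -41470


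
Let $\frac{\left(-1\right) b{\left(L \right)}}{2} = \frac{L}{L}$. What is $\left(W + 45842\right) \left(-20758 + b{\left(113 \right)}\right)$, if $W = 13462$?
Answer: $-1231151040$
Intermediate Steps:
$b{\left(L \right)} = -2$ ($b{\left(L \right)} = - 2 \frac{L}{L} = \left(-2\right) 1 = -2$)
$\left(W + 45842\right) \left(-20758 + b{\left(113 \right)}\right) = \left(13462 + 45842\right) \left(-20758 - 2\right) = 59304 \left(-20760\right) = -1231151040$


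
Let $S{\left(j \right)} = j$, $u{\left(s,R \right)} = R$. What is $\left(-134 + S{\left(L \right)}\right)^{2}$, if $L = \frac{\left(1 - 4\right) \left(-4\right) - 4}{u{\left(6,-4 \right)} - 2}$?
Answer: $\frac{164836}{9} \approx 18315.0$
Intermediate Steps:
$L = - \frac{4}{3}$ ($L = \frac{\left(1 - 4\right) \left(-4\right) - 4}{-4 - 2} = \frac{\left(-3\right) \left(-4\right) - 4}{-6} = \left(12 - 4\right) \left(- \frac{1}{6}\right) = 8 \left(- \frac{1}{6}\right) = - \frac{4}{3} \approx -1.3333$)
$\left(-134 + S{\left(L \right)}\right)^{2} = \left(-134 - \frac{4}{3}\right)^{2} = \left(- \frac{406}{3}\right)^{2} = \frac{164836}{9}$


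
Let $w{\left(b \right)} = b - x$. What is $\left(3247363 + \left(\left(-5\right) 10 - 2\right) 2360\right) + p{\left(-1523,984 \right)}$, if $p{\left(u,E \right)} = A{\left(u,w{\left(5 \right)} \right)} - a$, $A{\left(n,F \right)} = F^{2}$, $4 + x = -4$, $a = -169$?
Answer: $3124981$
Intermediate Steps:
$x = -8$ ($x = -4 - 4 = -8$)
$w{\left(b \right)} = 8 + b$ ($w{\left(b \right)} = b - -8 = b + 8 = 8 + b$)
$p{\left(u,E \right)} = 338$ ($p{\left(u,E \right)} = \left(8 + 5\right)^{2} - -169 = 13^{2} + 169 = 169 + 169 = 338$)
$\left(3247363 + \left(\left(-5\right) 10 - 2\right) 2360\right) + p{\left(-1523,984 \right)} = \left(3247363 + \left(\left(-5\right) 10 - 2\right) 2360\right) + 338 = \left(3247363 + \left(-50 - 2\right) 2360\right) + 338 = \left(3247363 - 122720\right) + 338 = 3124643 + 338 = 3124981$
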